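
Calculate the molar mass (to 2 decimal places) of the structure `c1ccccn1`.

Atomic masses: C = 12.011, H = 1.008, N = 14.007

79.10

Molecular formula: C5H5N.
M = 5×12.011 + 5×1.008 + 1×14.007 = 79.10 g/mol.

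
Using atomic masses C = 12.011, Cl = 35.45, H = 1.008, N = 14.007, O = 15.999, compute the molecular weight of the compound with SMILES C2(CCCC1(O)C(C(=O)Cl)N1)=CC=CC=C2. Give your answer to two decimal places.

239.70

Molecular formula: C12H14ClNO2.
M = 12×12.011 + 1×35.45 + 14×1.008 + 1×14.007 + 2×15.999 = 239.70 g/mol.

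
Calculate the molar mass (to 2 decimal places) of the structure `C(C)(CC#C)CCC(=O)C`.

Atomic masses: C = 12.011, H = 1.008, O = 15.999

138.21

Molecular formula: C9H14O.
M = 9×12.011 + 14×1.008 + 1×15.999 = 138.21 g/mol.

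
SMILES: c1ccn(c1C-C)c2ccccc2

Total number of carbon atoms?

12

The symbol for carbon appears 12 times in the SMILES. Lowercase c denotes aromatic carbon and counts toward C.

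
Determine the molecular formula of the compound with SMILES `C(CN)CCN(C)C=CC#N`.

Heavy atoms from the SMILES: 8 C, 3 N.
Implicit hydrogens by atom environment:
  4 × C: 2 H each → 8
  2 × C: 1 H each → 2
  2 × N: no H
  1 × C: 3 H
  1 × C: no H
  1 × N: 2 H
  Total hydrogens = 15.
Molecular formula: C8H15N3

C8H15N3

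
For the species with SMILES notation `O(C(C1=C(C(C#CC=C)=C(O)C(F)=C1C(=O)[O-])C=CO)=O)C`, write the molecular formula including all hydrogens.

Heavy atoms from the SMILES: 15 C, 1 F, 6 O.
Implicit hydrogens by atom environment:
  6 × C (aromatic): no H
  4 × C: no H
  3 × C: 1 H each → 3
  3 × O: no H
  2 × O: 1 H each → 2
  1 × C: 3 H
  1 × C: 2 H
  1 × F: no H
  1 × O (charge -1): no H
  Total hydrogens = 10.
Net charge -1.
Molecular formula: C15H10FO6-

C15H10FO6-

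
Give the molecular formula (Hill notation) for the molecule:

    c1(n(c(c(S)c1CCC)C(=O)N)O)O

Heavy atoms from the SMILES: 8 C, 2 N, 3 O, 1 S.
Implicit hydrogens by atom environment:
  4 × C (aromatic): no H
  2 × C: 2 H each → 4
  2 × O: 1 H each → 2
  1 × C: 3 H
  1 × C: no H
  1 × N: 2 H
  1 × N (aromatic): no H
  1 × O: no H
  1 × S: 1 H
  Total hydrogens = 12.
Molecular formula: C8H12N2O3S

C8H12N2O3S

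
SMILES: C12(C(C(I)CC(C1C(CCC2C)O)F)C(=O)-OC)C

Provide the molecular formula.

Heavy atoms from the SMILES: 14 C, 1 F, 1 I, 3 O.
Implicit hydrogens by atom environment:
  6 × C: 1 H each → 6
  3 × C: 3 H each → 9
  3 × C: 2 H each → 6
  2 × C: no H
  2 × O: no H
  1 × F: no H
  1 × I: no H
  1 × O: 1 H
  Total hydrogens = 22.
Molecular formula: C14H22FIO3

C14H22FIO3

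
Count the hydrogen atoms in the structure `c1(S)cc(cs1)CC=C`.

Hydrogens are implicit in SMILES; fill each atom to its normal valence:
  2 × C: 2 H each → 4
  2 × C (aromatic): 1 H each → 2
  2 × C (aromatic): no H
  1 × C: 1 H
  1 × S: 1 H
  1 × S (aromatic): no H
  Total hydrogens = 8.

8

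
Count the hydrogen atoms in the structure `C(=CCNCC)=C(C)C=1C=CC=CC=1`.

17

Hydrogens are implicit in SMILES; fill each atom to its normal valence:
  5 × C (aromatic): 1 H each → 5
  2 × C: 3 H each → 6
  2 × C: 2 H each → 4
  2 × C: no H
  1 × C: 1 H
  1 × C (aromatic): no H
  1 × N: 1 H
  Total hydrogens = 17.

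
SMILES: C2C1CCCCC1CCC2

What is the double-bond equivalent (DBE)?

2

Molecular formula from the SMILES: C10H18.
DoU = (2C + 2 + N − H − X)/2 = (2·10 + 2 + 0 − 18 − 0)/2 = 4/2 = 2.
(Structurally: 2 ring(s) + 0 π bond(s) = 2.)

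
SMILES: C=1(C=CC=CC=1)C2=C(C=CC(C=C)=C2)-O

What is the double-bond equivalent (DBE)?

Molecular formula from the SMILES: C14H12O.
DoU = (2C + 2 + N − H − X)/2 = (2·14 + 2 + 0 − 12 − 0)/2 = 18/2 = 9.
(Structurally: 2 ring(s) + 7 π bond(s) = 9.)

9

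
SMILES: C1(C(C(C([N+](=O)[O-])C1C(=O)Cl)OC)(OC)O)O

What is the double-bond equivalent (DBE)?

Molecular formula from the SMILES: C8H12ClNO7.
DoU = (2C + 2 + N − H − X)/2 = (2·8 + 2 + 1 − 12 − 1)/2 = 6/2 = 3.
(Structurally: 1 ring(s) + 2 π bond(s) = 3.)

3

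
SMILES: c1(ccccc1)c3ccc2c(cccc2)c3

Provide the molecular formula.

C16H12

Heavy atoms from the SMILES: 16 C.
Implicit hydrogens by atom environment:
  12 × C (aromatic): 1 H each → 12
  4 × C (aromatic): no H
  Total hydrogens = 12.
Molecular formula: C16H12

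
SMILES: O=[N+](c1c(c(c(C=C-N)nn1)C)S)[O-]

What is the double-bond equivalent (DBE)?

Molecular formula from the SMILES: C7H8N4O2S.
DoU = (2C + 2 + N − H − X)/2 = (2·7 + 2 + 4 − 8 − 0)/2 = 12/2 = 6.
(Structurally: 1 ring(s) + 5 π bond(s) = 6.)

6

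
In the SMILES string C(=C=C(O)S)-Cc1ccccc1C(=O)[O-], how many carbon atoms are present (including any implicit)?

11

The symbol for carbon appears 11 times in the SMILES. Lowercase c denotes aromatic carbon and counts toward C.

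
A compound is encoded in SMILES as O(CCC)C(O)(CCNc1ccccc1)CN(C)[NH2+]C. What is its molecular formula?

Heavy atoms from the SMILES: 15 C, 3 N, 2 O.
Implicit hydrogens by atom environment:
  5 × C: 2 H each → 10
  5 × C (aromatic): 1 H each → 5
  3 × C: 3 H each → 9
  1 × C: no H
  1 × C (aromatic): no H
  1 × N (charge +1): 2 H
  1 × N: 1 H
  1 × N: no H
  1 × O: 1 H
  1 × O: no H
  Total hydrogens = 28.
Net charge +1.
Molecular formula: C15H28N3O2+

C15H28N3O2+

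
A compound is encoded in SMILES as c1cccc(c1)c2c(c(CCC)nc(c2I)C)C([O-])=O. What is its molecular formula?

Heavy atoms from the SMILES: 16 C, 1 I, 1 N, 2 O.
Implicit hydrogens by atom environment:
  6 × C (aromatic): no H
  5 × C (aromatic): 1 H each → 5
  2 × C: 3 H each → 6
  2 × C: 2 H each → 4
  1 × C: no H
  1 × I: no H
  1 × N (aromatic): no H
  1 × O: no H
  1 × O (charge -1): no H
  Total hydrogens = 15.
Net charge -1.
Molecular formula: C16H15INO2-

C16H15INO2-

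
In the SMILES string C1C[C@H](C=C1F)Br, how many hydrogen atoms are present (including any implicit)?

6

Hydrogens are implicit in SMILES; fill each atom to its normal valence:
  2 × C: 2 H each → 4
  2 × C: 1 H each → 2
  1 × Br: no H
  1 × C: no H
  1 × F: no H
  Total hydrogens = 6.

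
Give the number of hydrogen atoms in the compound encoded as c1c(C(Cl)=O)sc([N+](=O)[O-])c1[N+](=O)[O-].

1

Hydrogens are implicit in SMILES; fill each atom to its normal valence:
  3 × C (aromatic): no H
  3 × O: no H
  2 × N (charge +1): no H
  2 × O (charge -1): no H
  1 × C (aromatic): 1 H
  1 × C: no H
  1 × Cl: no H
  1 × S (aromatic): no H
  Total hydrogens = 1.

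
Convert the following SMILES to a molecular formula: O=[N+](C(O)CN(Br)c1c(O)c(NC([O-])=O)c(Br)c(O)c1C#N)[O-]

C10H7Br2N4O7-

Heavy atoms from the SMILES: 2 Br, 10 C, 4 N, 7 O.
Implicit hydrogens by atom environment:
  6 × C (aromatic): no H
  3 × O: 1 H each → 3
  2 × Br: no H
  2 × C: no H
  2 × N: no H
  2 × O: no H
  2 × O (charge -1): no H
  1 × C: 2 H
  1 × C: 1 H
  1 × N: 1 H
  1 × N (charge +1): no H
  Total hydrogens = 7.
Net charge -1.
Molecular formula: C10H7Br2N4O7-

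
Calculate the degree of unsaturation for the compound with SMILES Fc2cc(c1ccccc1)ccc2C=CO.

9

Molecular formula from the SMILES: C14H11FO.
DoU = (2C + 2 + N − H − X)/2 = (2·14 + 2 + 0 − 11 − 1)/2 = 18/2 = 9.
(Structurally: 2 ring(s) + 7 π bond(s) = 9.)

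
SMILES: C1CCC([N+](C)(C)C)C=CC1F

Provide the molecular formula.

C10H19FN+

Heavy atoms from the SMILES: 10 C, 1 F, 1 N.
Implicit hydrogens by atom environment:
  4 × C: 1 H each → 4
  3 × C: 3 H each → 9
  3 × C: 2 H each → 6
  1 × F: no H
  1 × N (charge +1): no H
  Total hydrogens = 19.
Net charge +1.
Molecular formula: C10H19FN+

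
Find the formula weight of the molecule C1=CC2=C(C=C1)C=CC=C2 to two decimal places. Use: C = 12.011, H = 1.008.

128.17

Molecular formula: C10H8.
M = 10×12.011 + 8×1.008 = 128.17 g/mol.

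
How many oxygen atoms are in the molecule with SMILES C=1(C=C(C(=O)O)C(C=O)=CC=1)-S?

The symbol for oxygen appears 3 times in the SMILES.

3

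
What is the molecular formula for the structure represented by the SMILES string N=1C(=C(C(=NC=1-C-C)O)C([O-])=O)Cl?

C7H6ClN2O3-

Heavy atoms from the SMILES: 7 C, 1 Cl, 2 N, 3 O.
Implicit hydrogens by atom environment:
  4 × C (aromatic): no H
  2 × N (aromatic): no H
  1 × C: 3 H
  1 × C: 2 H
  1 × C: no H
  1 × Cl: no H
  1 × O: 1 H
  1 × O: no H
  1 × O (charge -1): no H
  Total hydrogens = 6.
Net charge -1.
Molecular formula: C7H6ClN2O3-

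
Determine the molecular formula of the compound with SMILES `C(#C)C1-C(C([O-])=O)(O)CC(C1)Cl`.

C8H8ClO3-

Heavy atoms from the SMILES: 8 C, 1 Cl, 3 O.
Implicit hydrogens by atom environment:
  3 × C: 1 H each → 3
  3 × C: no H
  2 × C: 2 H each → 4
  1 × Cl: no H
  1 × O: 1 H
  1 × O: no H
  1 × O (charge -1): no H
  Total hydrogens = 8.
Net charge -1.
Molecular formula: C8H8ClO3-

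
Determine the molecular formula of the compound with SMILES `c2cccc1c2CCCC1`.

Heavy atoms from the SMILES: 10 C.
Implicit hydrogens by atom environment:
  4 × C: 2 H each → 8
  4 × C (aromatic): 1 H each → 4
  2 × C (aromatic): no H
  Total hydrogens = 12.
Molecular formula: C10H12

C10H12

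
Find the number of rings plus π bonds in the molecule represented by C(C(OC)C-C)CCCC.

0

Molecular formula from the SMILES: C9H20O.
DoU = (2C + 2 + N − H − X)/2 = (2·9 + 2 + 0 − 20 − 0)/2 = 0/2 = 0.
(Structurally: 0 ring(s) + 0 π bond(s) = 0.)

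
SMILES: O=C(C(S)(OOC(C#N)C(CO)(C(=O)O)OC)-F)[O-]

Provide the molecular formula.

Heavy atoms from the SMILES: 8 C, 1 F, 1 N, 8 O, 1 S.
Implicit hydrogens by atom environment:
  5 × C: no H
  5 × O: no H
  2 × O: 1 H each → 2
  1 × C: 3 H
  1 × C: 2 H
  1 × C: 1 H
  1 × F: no H
  1 × N: no H
  1 × O (charge -1): no H
  1 × S: 1 H
  Total hydrogens = 9.
Net charge -1.
Molecular formula: C8H9FNO8S-

C8H9FNO8S-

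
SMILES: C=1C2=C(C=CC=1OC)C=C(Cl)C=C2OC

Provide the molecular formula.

Heavy atoms from the SMILES: 12 C, 1 Cl, 2 O.
Implicit hydrogens by atom environment:
  5 × C (aromatic): 1 H each → 5
  5 × C (aromatic): no H
  2 × C: 3 H each → 6
  2 × O: no H
  1 × Cl: no H
  Total hydrogens = 11.
Molecular formula: C12H11ClO2

C12H11ClO2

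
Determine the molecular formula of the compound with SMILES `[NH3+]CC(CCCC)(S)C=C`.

C8H18NS+

Heavy atoms from the SMILES: 8 C, 1 N, 1 S.
Implicit hydrogens by atom environment:
  5 × C: 2 H each → 10
  1 × C: 3 H
  1 × C: 1 H
  1 × C: no H
  1 × N (charge +1): 3 H
  1 × S: 1 H
  Total hydrogens = 18.
Net charge +1.
Molecular formula: C8H18NS+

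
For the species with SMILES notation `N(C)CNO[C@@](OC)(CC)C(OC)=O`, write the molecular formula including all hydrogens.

Heavy atoms from the SMILES: 8 C, 2 N, 4 O.
Implicit hydrogens by atom environment:
  4 × C: 3 H each → 12
  4 × O: no H
  2 × C: 2 H each → 4
  2 × C: no H
  2 × N: 1 H each → 2
  Total hydrogens = 18.
Molecular formula: C8H18N2O4

C8H18N2O4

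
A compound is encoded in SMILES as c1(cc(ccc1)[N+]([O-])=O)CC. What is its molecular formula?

Heavy atoms from the SMILES: 8 C, 1 N, 2 O.
Implicit hydrogens by atom environment:
  4 × C (aromatic): 1 H each → 4
  2 × C (aromatic): no H
  1 × C: 3 H
  1 × C: 2 H
  1 × N (charge +1): no H
  1 × O: no H
  1 × O (charge -1): no H
  Total hydrogens = 9.
Molecular formula: C8H9NO2

C8H9NO2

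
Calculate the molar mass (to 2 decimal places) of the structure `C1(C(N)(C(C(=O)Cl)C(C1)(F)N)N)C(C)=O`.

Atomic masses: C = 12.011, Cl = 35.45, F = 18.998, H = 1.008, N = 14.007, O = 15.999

237.66

Molecular formula: C8H13ClFN3O2.
M = 8×12.011 + 1×35.45 + 1×18.998 + 13×1.008 + 3×14.007 + 2×15.999 = 237.66 g/mol.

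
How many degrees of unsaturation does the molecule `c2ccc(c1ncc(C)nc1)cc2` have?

Molecular formula from the SMILES: C11H10N2.
DoU = (2C + 2 + N − H − X)/2 = (2·11 + 2 + 2 − 10 − 0)/2 = 16/2 = 8.
(Structurally: 2 ring(s) + 6 π bond(s) = 8.)

8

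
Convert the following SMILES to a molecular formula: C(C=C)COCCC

Heavy atoms from the SMILES: 7 C, 1 O.
Implicit hydrogens by atom environment:
  5 × C: 2 H each → 10
  1 × C: 3 H
  1 × C: 1 H
  1 × O: no H
  Total hydrogens = 14.
Molecular formula: C7H14O

C7H14O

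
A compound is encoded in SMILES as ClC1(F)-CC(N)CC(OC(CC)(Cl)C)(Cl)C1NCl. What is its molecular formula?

Heavy atoms from the SMILES: 10 C, 4 Cl, 1 F, 2 N, 1 O.
Implicit hydrogens by atom environment:
  4 × Cl: no H
  3 × C: 2 H each → 6
  3 × C: no H
  2 × C: 3 H each → 6
  2 × C: 1 H each → 2
  1 × F: no H
  1 × N: 2 H
  1 × N: 1 H
  1 × O: no H
  Total hydrogens = 17.
Molecular formula: C10H17Cl4FN2O

C10H17Cl4FN2O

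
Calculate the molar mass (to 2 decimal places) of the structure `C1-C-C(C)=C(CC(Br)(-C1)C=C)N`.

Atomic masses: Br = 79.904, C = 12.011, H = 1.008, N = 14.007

Molecular formula: C10H16BrN.
M = 1×79.904 + 10×12.011 + 16×1.008 + 1×14.007 = 230.15 g/mol.

230.15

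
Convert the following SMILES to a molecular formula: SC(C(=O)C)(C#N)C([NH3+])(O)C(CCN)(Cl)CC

C10H19ClN3O2S+

Heavy atoms from the SMILES: 10 C, 1 Cl, 3 N, 2 O, 1 S.
Implicit hydrogens by atom environment:
  5 × C: no H
  3 × C: 2 H each → 6
  2 × C: 3 H each → 6
  1 × Cl: no H
  1 × N (charge +1): 3 H
  1 × N: 2 H
  1 × N: no H
  1 × O: 1 H
  1 × O: no H
  1 × S: 1 H
  Total hydrogens = 19.
Net charge +1.
Molecular formula: C10H19ClN3O2S+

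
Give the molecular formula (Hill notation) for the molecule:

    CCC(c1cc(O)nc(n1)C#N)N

Heavy atoms from the SMILES: 8 C, 4 N, 1 O.
Implicit hydrogens by atom environment:
  3 × C (aromatic): no H
  2 × N (aromatic): no H
  1 × C: 3 H
  1 × C: 2 H
  1 × C (aromatic): 1 H
  1 × C: 1 H
  1 × C: no H
  1 × N: 2 H
  1 × N: no H
  1 × O: 1 H
  Total hydrogens = 10.
Molecular formula: C8H10N4O

C8H10N4O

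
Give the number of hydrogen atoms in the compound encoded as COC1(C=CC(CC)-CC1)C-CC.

Hydrogens are implicit in SMILES; fill each atom to its normal valence:
  5 × C: 2 H each → 10
  3 × C: 3 H each → 9
  3 × C: 1 H each → 3
  1 × C: no H
  1 × O: no H
  Total hydrogens = 22.

22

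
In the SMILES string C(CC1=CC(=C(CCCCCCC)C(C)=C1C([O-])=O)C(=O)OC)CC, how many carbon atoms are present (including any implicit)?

21

The symbol for carbon appears 21 times in the SMILES.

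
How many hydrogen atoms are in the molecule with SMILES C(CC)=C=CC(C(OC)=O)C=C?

Hydrogens are implicit in SMILES; fill each atom to its normal valence:
  4 × C: 1 H each → 4
  2 × C: 3 H each → 6
  2 × C: 2 H each → 4
  2 × C: no H
  2 × O: no H
  Total hydrogens = 14.

14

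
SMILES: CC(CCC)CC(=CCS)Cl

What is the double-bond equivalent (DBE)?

1

Molecular formula from the SMILES: C9H17ClS.
DoU = (2C + 2 + N − H − X)/2 = (2·9 + 2 + 0 − 17 − 1)/2 = 2/2 = 1.
(Structurally: 0 ring(s) + 1 π bond(s) = 1.)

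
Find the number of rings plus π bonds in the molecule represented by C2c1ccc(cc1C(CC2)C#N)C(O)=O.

Molecular formula from the SMILES: C12H11NO2.
DoU = (2C + 2 + N − H − X)/2 = (2·12 + 2 + 1 − 11 − 0)/2 = 16/2 = 8.
(Structurally: 2 ring(s) + 6 π bond(s) = 8.)

8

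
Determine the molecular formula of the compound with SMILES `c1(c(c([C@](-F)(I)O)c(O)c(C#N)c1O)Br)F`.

C8H3BrF2INO3

Heavy atoms from the SMILES: 1 Br, 8 C, 2 F, 1 I, 1 N, 3 O.
Implicit hydrogens by atom environment:
  6 × C (aromatic): no H
  3 × O: 1 H each → 3
  2 × C: no H
  2 × F: no H
  1 × Br: no H
  1 × I: no H
  1 × N: no H
  Total hydrogens = 3.
Molecular formula: C8H3BrF2INO3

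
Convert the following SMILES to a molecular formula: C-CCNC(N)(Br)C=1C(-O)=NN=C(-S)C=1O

Heavy atoms from the SMILES: 1 Br, 8 C, 4 N, 2 O, 1 S.
Implicit hydrogens by atom environment:
  4 × C (aromatic): no H
  2 × C: 2 H each → 4
  2 × N (aromatic): no H
  2 × O: 1 H each → 2
  1 × Br: no H
  1 × C: 3 H
  1 × C: no H
  1 × N: 2 H
  1 × N: 1 H
  1 × S: 1 H
  Total hydrogens = 13.
Molecular formula: C8H13BrN4O2S

C8H13BrN4O2S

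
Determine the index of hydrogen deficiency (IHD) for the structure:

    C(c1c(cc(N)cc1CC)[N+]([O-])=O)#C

7

Molecular formula from the SMILES: C10H10N2O2.
DoU = (2C + 2 + N − H − X)/2 = (2·10 + 2 + 2 − 10 − 0)/2 = 14/2 = 7.
(Structurally: 1 ring(s) + 6 π bond(s) = 7.)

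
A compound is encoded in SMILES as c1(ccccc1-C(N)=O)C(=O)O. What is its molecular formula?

C8H7NO3

Heavy atoms from the SMILES: 8 C, 1 N, 3 O.
Implicit hydrogens by atom environment:
  4 × C (aromatic): 1 H each → 4
  2 × C (aromatic): no H
  2 × C: no H
  2 × O: no H
  1 × N: 2 H
  1 × O: 1 H
  Total hydrogens = 7.
Molecular formula: C8H7NO3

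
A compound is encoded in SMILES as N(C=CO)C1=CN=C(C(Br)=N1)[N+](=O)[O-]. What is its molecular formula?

C6H5BrN4O3

Heavy atoms from the SMILES: 1 Br, 6 C, 4 N, 3 O.
Implicit hydrogens by atom environment:
  3 × C (aromatic): no H
  2 × C: 1 H each → 2
  2 × N (aromatic): no H
  1 × Br: no H
  1 × C (aromatic): 1 H
  1 × N: 1 H
  1 × N (charge +1): no H
  1 × O: 1 H
  1 × O: no H
  1 × O (charge -1): no H
  Total hydrogens = 5.
Molecular formula: C6H5BrN4O3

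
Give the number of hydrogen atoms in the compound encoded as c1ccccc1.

Hydrogens are implicit in SMILES; fill each atom to its normal valence:
  6 × C (aromatic): 1 H each → 6
  Total hydrogens = 6.

6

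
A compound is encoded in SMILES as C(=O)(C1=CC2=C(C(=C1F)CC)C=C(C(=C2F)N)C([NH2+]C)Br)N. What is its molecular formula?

Heavy atoms from the SMILES: 1 Br, 15 C, 2 F, 3 N, 1 O.
Implicit hydrogens by atom environment:
  8 × C (aromatic): no H
  2 × C: 3 H each → 6
  2 × C (aromatic): 1 H each → 2
  2 × F: no H
  2 × N: 2 H each → 4
  1 × Br: no H
  1 × C: 2 H
  1 × C: 1 H
  1 × C: no H
  1 × N (charge +1): 2 H
  1 × O: no H
  Total hydrogens = 17.
Net charge +1.
Molecular formula: C15H17BrF2N3O+

C15H17BrF2N3O+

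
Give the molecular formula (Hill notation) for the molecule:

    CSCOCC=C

Heavy atoms from the SMILES: 5 C, 1 O, 1 S.
Implicit hydrogens by atom environment:
  3 × C: 2 H each → 6
  1 × C: 3 H
  1 × C: 1 H
  1 × O: no H
  1 × S: no H
  Total hydrogens = 10.
Molecular formula: C5H10OS

C5H10OS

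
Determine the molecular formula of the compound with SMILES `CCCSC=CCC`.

Heavy atoms from the SMILES: 7 C, 1 S.
Implicit hydrogens by atom environment:
  3 × C: 2 H each → 6
  2 × C: 3 H each → 6
  2 × C: 1 H each → 2
  1 × S: no H
  Total hydrogens = 14.
Molecular formula: C7H14S

C7H14S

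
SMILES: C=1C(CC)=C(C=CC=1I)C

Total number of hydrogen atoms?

Hydrogens are implicit in SMILES; fill each atom to its normal valence:
  3 × C (aromatic): 1 H each → 3
  3 × C (aromatic): no H
  2 × C: 3 H each → 6
  1 × C: 2 H
  1 × I: no H
  Total hydrogens = 11.

11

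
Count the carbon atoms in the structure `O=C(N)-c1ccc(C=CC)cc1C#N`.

The symbol for carbon appears 11 times in the SMILES. Lowercase c denotes aromatic carbon and counts toward C.

11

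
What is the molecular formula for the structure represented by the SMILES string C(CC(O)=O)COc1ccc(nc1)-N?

Heavy atoms from the SMILES: 9 C, 2 N, 3 O.
Implicit hydrogens by atom environment:
  3 × C: 2 H each → 6
  3 × C (aromatic): 1 H each → 3
  2 × C (aromatic): no H
  2 × O: no H
  1 × C: no H
  1 × N: 2 H
  1 × N (aromatic): no H
  1 × O: 1 H
  Total hydrogens = 12.
Molecular formula: C9H12N2O3

C9H12N2O3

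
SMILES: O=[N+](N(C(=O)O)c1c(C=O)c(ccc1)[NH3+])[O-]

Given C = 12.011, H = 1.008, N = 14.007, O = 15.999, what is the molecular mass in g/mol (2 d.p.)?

226.17

Molecular formula: C8H8N3O5+.
M = 8×12.011 + 8×1.008 + 3×14.007 + 5×15.999 = 226.17 g/mol.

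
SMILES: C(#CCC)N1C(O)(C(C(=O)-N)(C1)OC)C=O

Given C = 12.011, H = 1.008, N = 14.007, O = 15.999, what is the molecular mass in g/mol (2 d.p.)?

226.23

Molecular formula: C10H14N2O4.
M = 10×12.011 + 14×1.008 + 2×14.007 + 4×15.999 = 226.23 g/mol.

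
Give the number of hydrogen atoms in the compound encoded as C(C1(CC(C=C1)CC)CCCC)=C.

22

Hydrogens are implicit in SMILES; fill each atom to its normal valence:
  6 × C: 2 H each → 12
  4 × C: 1 H each → 4
  2 × C: 3 H each → 6
  1 × C: no H
  Total hydrogens = 22.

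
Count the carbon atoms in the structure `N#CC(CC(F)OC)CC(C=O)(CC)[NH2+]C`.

11

The symbol for carbon appears 11 times in the SMILES.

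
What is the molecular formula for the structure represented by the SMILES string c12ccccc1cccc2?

C10H8

Heavy atoms from the SMILES: 10 C.
Implicit hydrogens by atom environment:
  8 × C (aromatic): 1 H each → 8
  2 × C (aromatic): no H
  Total hydrogens = 8.
Molecular formula: C10H8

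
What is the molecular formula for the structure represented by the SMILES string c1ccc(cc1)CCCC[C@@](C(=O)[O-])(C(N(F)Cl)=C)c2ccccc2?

C20H20ClFNO2-

Heavy atoms from the SMILES: 20 C, 1 Cl, 1 F, 1 N, 2 O.
Implicit hydrogens by atom environment:
  10 × C (aromatic): 1 H each → 10
  5 × C: 2 H each → 10
  3 × C: no H
  2 × C (aromatic): no H
  1 × Cl: no H
  1 × F: no H
  1 × N: no H
  1 × O: no H
  1 × O (charge -1): no H
  Total hydrogens = 20.
Net charge -1.
Molecular formula: C20H20ClFNO2-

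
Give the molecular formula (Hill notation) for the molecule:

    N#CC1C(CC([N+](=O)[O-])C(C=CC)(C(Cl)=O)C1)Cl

C11H12Cl2N2O3

Heavy atoms from the SMILES: 11 C, 2 Cl, 2 N, 3 O.
Implicit hydrogens by atom environment:
  5 × C: 1 H each → 5
  3 × C: no H
  2 × C: 2 H each → 4
  2 × Cl: no H
  2 × O: no H
  1 × C: 3 H
  1 × N (charge +1): no H
  1 × N: no H
  1 × O (charge -1): no H
  Total hydrogens = 12.
Molecular formula: C11H12Cl2N2O3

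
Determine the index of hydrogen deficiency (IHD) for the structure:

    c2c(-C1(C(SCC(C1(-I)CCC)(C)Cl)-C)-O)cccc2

5

Molecular formula from the SMILES: C16H22ClIOS.
DoU = (2C + 2 + N − H − X)/2 = (2·16 + 2 + 0 − 22 − 2)/2 = 10/2 = 5.
(Structurally: 2 ring(s) + 3 π bond(s) = 5.)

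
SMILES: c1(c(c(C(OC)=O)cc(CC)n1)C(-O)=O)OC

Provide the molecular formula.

Heavy atoms from the SMILES: 11 C, 1 N, 5 O.
Implicit hydrogens by atom environment:
  4 × C (aromatic): no H
  4 × O: no H
  3 × C: 3 H each → 9
  2 × C: no H
  1 × C: 2 H
  1 × C (aromatic): 1 H
  1 × N (aromatic): no H
  1 × O: 1 H
  Total hydrogens = 13.
Molecular formula: C11H13NO5

C11H13NO5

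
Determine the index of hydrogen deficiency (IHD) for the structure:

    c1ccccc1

Molecular formula from the SMILES: C6H6.
DoU = (2C + 2 + N − H − X)/2 = (2·6 + 2 + 0 − 6 − 0)/2 = 8/2 = 4.
(Structurally: 1 ring(s) + 3 π bond(s) = 4.)

4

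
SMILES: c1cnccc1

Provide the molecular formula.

Heavy atoms from the SMILES: 5 C, 1 N.
Implicit hydrogens by atom environment:
  5 × C (aromatic): 1 H each → 5
  1 × N (aromatic): no H
  Total hydrogens = 5.
Molecular formula: C5H5N

C5H5N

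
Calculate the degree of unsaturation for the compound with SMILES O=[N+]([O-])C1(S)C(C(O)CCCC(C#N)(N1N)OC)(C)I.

Molecular formula from the SMILES: C10H17IN4O4S.
DoU = (2C + 2 + N − H − X)/2 = (2·10 + 2 + 4 − 17 − 1)/2 = 8/2 = 4.
(Structurally: 1 ring(s) + 3 π bond(s) = 4.)

4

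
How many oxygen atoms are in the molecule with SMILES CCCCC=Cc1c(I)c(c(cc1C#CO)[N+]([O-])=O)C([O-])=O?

5

The symbol for oxygen appears 5 times in the SMILES.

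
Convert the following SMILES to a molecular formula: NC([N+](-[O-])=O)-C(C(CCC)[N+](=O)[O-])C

C7H15N3O4

Heavy atoms from the SMILES: 7 C, 3 N, 4 O.
Implicit hydrogens by atom environment:
  3 × C: 1 H each → 3
  2 × C: 3 H each → 6
  2 × C: 2 H each → 4
  2 × N (charge +1): no H
  2 × O: no H
  2 × O (charge -1): no H
  1 × N: 2 H
  Total hydrogens = 15.
Molecular formula: C7H15N3O4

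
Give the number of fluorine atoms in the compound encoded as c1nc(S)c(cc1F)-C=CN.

The symbol for fluorine appears 1 time in the SMILES.

1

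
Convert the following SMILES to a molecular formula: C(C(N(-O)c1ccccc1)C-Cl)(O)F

C9H11ClFNO2

Heavy atoms from the SMILES: 9 C, 1 Cl, 1 F, 1 N, 2 O.
Implicit hydrogens by atom environment:
  5 × C (aromatic): 1 H each → 5
  2 × C: 1 H each → 2
  2 × O: 1 H each → 2
  1 × C: 2 H
  1 × C (aromatic): no H
  1 × Cl: no H
  1 × F: no H
  1 × N: no H
  Total hydrogens = 11.
Molecular formula: C9H11ClFNO2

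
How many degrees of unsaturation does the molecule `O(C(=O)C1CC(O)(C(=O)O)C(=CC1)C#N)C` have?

Molecular formula from the SMILES: C10H11NO5.
DoU = (2C + 2 + N − H − X)/2 = (2·10 + 2 + 1 − 11 − 0)/2 = 12/2 = 6.
(Structurally: 1 ring(s) + 5 π bond(s) = 6.)

6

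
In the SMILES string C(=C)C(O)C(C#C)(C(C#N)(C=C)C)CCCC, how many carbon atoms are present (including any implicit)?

15

The symbol for carbon appears 15 times in the SMILES.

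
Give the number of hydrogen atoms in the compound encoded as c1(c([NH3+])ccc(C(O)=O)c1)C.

Hydrogens are implicit in SMILES; fill each atom to its normal valence:
  3 × C (aromatic): 1 H each → 3
  3 × C (aromatic): no H
  1 × C: 3 H
  1 × C: no H
  1 × N (charge +1): 3 H
  1 × O: 1 H
  1 × O: no H
  Total hydrogens = 10.

10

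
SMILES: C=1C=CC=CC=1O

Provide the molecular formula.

Heavy atoms from the SMILES: 6 C, 1 O.
Implicit hydrogens by atom environment:
  5 × C (aromatic): 1 H each → 5
  1 × C (aromatic): no H
  1 × O: 1 H
  Total hydrogens = 6.
Molecular formula: C6H6O

C6H6O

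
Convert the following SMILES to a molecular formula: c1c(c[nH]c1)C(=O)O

C5H5NO2

Heavy atoms from the SMILES: 5 C, 1 N, 2 O.
Implicit hydrogens by atom environment:
  3 × C (aromatic): 1 H each → 3
  1 × C (aromatic): no H
  1 × C: no H
  1 × N (aromatic): 1 H
  1 × O: 1 H
  1 × O: no H
  Total hydrogens = 5.
Molecular formula: C5H5NO2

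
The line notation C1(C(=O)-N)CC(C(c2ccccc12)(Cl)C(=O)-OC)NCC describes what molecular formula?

Heavy atoms from the SMILES: 15 C, 1 Cl, 2 N, 3 O.
Implicit hydrogens by atom environment:
  4 × C (aromatic): 1 H each → 4
  3 × C: no H
  3 × O: no H
  2 × C: 3 H each → 6
  2 × C: 2 H each → 4
  2 × C: 1 H each → 2
  2 × C (aromatic): no H
  1 × Cl: no H
  1 × N: 2 H
  1 × N: 1 H
  Total hydrogens = 19.
Molecular formula: C15H19ClN2O3

C15H19ClN2O3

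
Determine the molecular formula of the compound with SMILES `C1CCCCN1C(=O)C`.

C7H13NO

Heavy atoms from the SMILES: 7 C, 1 N, 1 O.
Implicit hydrogens by atom environment:
  5 × C: 2 H each → 10
  1 × C: 3 H
  1 × C: no H
  1 × N: no H
  1 × O: no H
  Total hydrogens = 13.
Molecular formula: C7H13NO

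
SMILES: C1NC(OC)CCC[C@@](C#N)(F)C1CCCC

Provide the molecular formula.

Heavy atoms from the SMILES: 13 C, 1 F, 2 N, 1 O.
Implicit hydrogens by atom environment:
  7 × C: 2 H each → 14
  2 × C: 3 H each → 6
  2 × C: 1 H each → 2
  2 × C: no H
  1 × F: no H
  1 × N: 1 H
  1 × N: no H
  1 × O: no H
  Total hydrogens = 23.
Molecular formula: C13H23FN2O

C13H23FN2O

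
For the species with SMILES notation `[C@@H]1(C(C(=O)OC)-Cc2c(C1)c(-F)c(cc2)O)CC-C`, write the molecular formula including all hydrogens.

C15H19FO3

Heavy atoms from the SMILES: 15 C, 1 F, 3 O.
Implicit hydrogens by atom environment:
  4 × C: 2 H each → 8
  4 × C (aromatic): no H
  2 × C: 3 H each → 6
  2 × C (aromatic): 1 H each → 2
  2 × C: 1 H each → 2
  2 × O: no H
  1 × C: no H
  1 × F: no H
  1 × O: 1 H
  Total hydrogens = 19.
Molecular formula: C15H19FO3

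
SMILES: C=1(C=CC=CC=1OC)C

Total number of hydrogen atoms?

Hydrogens are implicit in SMILES; fill each atom to its normal valence:
  4 × C (aromatic): 1 H each → 4
  2 × C: 3 H each → 6
  2 × C (aromatic): no H
  1 × O: no H
  Total hydrogens = 10.

10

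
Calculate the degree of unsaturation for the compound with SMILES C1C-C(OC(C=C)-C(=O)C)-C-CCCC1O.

3

Molecular formula from the SMILES: C13H22O3.
DoU = (2C + 2 + N − H − X)/2 = (2·13 + 2 + 0 − 22 − 0)/2 = 6/2 = 3.
(Structurally: 1 ring(s) + 2 π bond(s) = 3.)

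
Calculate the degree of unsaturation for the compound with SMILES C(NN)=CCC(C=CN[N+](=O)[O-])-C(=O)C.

Molecular formula from the SMILES: C8H14N4O3.
DoU = (2C + 2 + N − H − X)/2 = (2·8 + 2 + 4 − 14 − 0)/2 = 8/2 = 4.
(Structurally: 0 ring(s) + 4 π bond(s) = 4.)

4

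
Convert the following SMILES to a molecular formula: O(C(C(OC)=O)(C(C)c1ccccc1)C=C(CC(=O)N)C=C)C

C18H23NO4

Heavy atoms from the SMILES: 18 C, 1 N, 4 O.
Implicit hydrogens by atom environment:
  5 × C (aromatic): 1 H each → 5
  4 × C: no H
  4 × O: no H
  3 × C: 3 H each → 9
  3 × C: 1 H each → 3
  2 × C: 2 H each → 4
  1 × C (aromatic): no H
  1 × N: 2 H
  Total hydrogens = 23.
Molecular formula: C18H23NO4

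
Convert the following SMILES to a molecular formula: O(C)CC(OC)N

Heavy atoms from the SMILES: 4 C, 1 N, 2 O.
Implicit hydrogens by atom environment:
  2 × C: 3 H each → 6
  2 × O: no H
  1 × C: 2 H
  1 × C: 1 H
  1 × N: 2 H
  Total hydrogens = 11.
Molecular formula: C4H11NO2

C4H11NO2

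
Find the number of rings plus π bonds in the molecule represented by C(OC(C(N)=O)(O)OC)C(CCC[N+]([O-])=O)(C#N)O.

4

Molecular formula from the SMILES: C9H15N3O7.
DoU = (2C + 2 + N − H − X)/2 = (2·9 + 2 + 3 − 15 − 0)/2 = 8/2 = 4.
(Structurally: 0 ring(s) + 4 π bond(s) = 4.)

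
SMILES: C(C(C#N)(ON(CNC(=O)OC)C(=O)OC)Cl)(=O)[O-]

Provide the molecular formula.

C8H9ClN3O7-

Heavy atoms from the SMILES: 8 C, 1 Cl, 3 N, 7 O.
Implicit hydrogens by atom environment:
  6 × O: no H
  5 × C: no H
  2 × C: 3 H each → 6
  2 × N: no H
  1 × C: 2 H
  1 × Cl: no H
  1 × N: 1 H
  1 × O (charge -1): no H
  Total hydrogens = 9.
Net charge -1.
Molecular formula: C8H9ClN3O7-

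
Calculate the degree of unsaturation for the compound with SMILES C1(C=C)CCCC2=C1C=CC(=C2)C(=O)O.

Molecular formula from the SMILES: C13H14O2.
DoU = (2C + 2 + N − H − X)/2 = (2·13 + 2 + 0 − 14 − 0)/2 = 14/2 = 7.
(Structurally: 2 ring(s) + 5 π bond(s) = 7.)

7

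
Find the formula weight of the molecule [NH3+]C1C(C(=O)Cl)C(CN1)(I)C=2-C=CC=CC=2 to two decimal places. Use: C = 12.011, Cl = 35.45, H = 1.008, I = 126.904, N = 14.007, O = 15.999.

Molecular formula: C11H13ClIN2O+.
M = 11×12.011 + 1×35.45 + 13×1.008 + 1×126.904 + 2×14.007 + 1×15.999 = 351.59 g/mol.

351.59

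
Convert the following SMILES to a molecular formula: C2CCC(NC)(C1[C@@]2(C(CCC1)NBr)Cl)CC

Heavy atoms from the SMILES: 1 Br, 13 C, 1 Cl, 2 N.
Implicit hydrogens by atom environment:
  7 × C: 2 H each → 14
  2 × C: 3 H each → 6
  2 × C: 1 H each → 2
  2 × C: no H
  2 × N: 1 H each → 2
  1 × Br: no H
  1 × Cl: no H
  Total hydrogens = 24.
Molecular formula: C13H24BrClN2

C13H24BrClN2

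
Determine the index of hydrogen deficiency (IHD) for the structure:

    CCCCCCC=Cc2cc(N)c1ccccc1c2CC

8

Molecular formula from the SMILES: C20H27N.
DoU = (2C + 2 + N − H − X)/2 = (2·20 + 2 + 1 − 27 − 0)/2 = 16/2 = 8.
(Structurally: 2 ring(s) + 6 π bond(s) = 8.)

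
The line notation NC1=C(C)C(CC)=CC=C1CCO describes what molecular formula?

C11H17NO

Heavy atoms from the SMILES: 11 C, 1 N, 1 O.
Implicit hydrogens by atom environment:
  4 × C (aromatic): no H
  3 × C: 2 H each → 6
  2 × C: 3 H each → 6
  2 × C (aromatic): 1 H each → 2
  1 × N: 2 H
  1 × O: 1 H
  Total hydrogens = 17.
Molecular formula: C11H17NO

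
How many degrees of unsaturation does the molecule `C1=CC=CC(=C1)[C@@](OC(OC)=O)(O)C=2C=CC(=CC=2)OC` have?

9

Molecular formula from the SMILES: C16H16O5.
DoU = (2C + 2 + N − H − X)/2 = (2·16 + 2 + 0 − 16 − 0)/2 = 18/2 = 9.
(Structurally: 2 ring(s) + 7 π bond(s) = 9.)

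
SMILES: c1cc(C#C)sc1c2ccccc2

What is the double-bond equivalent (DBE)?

9

Molecular formula from the SMILES: C12H8S.
DoU = (2C + 2 + N − H − X)/2 = (2·12 + 2 + 0 − 8 − 0)/2 = 18/2 = 9.
(Structurally: 2 ring(s) + 7 π bond(s) = 9.)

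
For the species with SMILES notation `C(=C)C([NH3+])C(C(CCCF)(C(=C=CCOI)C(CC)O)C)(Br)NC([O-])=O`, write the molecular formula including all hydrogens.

Heavy atoms from the SMILES: 1 Br, 17 C, 1 F, 1 I, 2 N, 4 O.
Implicit hydrogens by atom environment:
  6 × C: 2 H each → 12
  5 × C: no H
  4 × C: 1 H each → 4
  2 × C: 3 H each → 6
  2 × O: no H
  1 × Br: no H
  1 × F: no H
  1 × I: no H
  1 × N (charge +1): 3 H
  1 × N: 1 H
  1 × O: 1 H
  1 × O (charge -1): no H
  Total hydrogens = 27.
Molecular formula: C17H27BrFIN2O4

C17H27BrFIN2O4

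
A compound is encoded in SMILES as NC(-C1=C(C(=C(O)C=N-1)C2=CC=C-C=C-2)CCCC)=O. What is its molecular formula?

C16H18N2O2

Heavy atoms from the SMILES: 16 C, 2 N, 2 O.
Implicit hydrogens by atom environment:
  6 × C (aromatic): 1 H each → 6
  5 × C (aromatic): no H
  3 × C: 2 H each → 6
  1 × C: 3 H
  1 × C: no H
  1 × N: 2 H
  1 × N (aromatic): no H
  1 × O: 1 H
  1 × O: no H
  Total hydrogens = 18.
Molecular formula: C16H18N2O2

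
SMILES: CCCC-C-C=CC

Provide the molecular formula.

C8H16

Heavy atoms from the SMILES: 8 C.
Implicit hydrogens by atom environment:
  4 × C: 2 H each → 8
  2 × C: 3 H each → 6
  2 × C: 1 H each → 2
  Total hydrogens = 16.
Molecular formula: C8H16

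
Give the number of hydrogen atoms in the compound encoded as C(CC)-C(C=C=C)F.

11

Hydrogens are implicit in SMILES; fill each atom to its normal valence:
  3 × C: 2 H each → 6
  2 × C: 1 H each → 2
  1 × C: 3 H
  1 × C: no H
  1 × F: no H
  Total hydrogens = 11.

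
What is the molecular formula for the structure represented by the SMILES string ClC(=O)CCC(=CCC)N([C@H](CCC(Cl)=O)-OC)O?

C12H19Cl2NO4

Heavy atoms from the SMILES: 12 C, 2 Cl, 1 N, 4 O.
Implicit hydrogens by atom environment:
  5 × C: 2 H each → 10
  3 × C: no H
  3 × O: no H
  2 × C: 3 H each → 6
  2 × C: 1 H each → 2
  2 × Cl: no H
  1 × N: no H
  1 × O: 1 H
  Total hydrogens = 19.
Molecular formula: C12H19Cl2NO4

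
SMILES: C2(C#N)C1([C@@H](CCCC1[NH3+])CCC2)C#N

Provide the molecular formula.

C12H18N3+

Heavy atoms from the SMILES: 12 C, 3 N.
Implicit hydrogens by atom environment:
  6 × C: 2 H each → 12
  3 × C: 1 H each → 3
  3 × C: no H
  2 × N: no H
  1 × N (charge +1): 3 H
  Total hydrogens = 18.
Net charge +1.
Molecular formula: C12H18N3+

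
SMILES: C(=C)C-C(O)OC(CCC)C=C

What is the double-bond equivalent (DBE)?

Molecular formula from the SMILES: C10H18O2.
DoU = (2C + 2 + N − H − X)/2 = (2·10 + 2 + 0 − 18 − 0)/2 = 4/2 = 2.
(Structurally: 0 ring(s) + 2 π bond(s) = 2.)

2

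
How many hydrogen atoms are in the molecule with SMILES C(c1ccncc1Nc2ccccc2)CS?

14

Hydrogens are implicit in SMILES; fill each atom to its normal valence:
  8 × C (aromatic): 1 H each → 8
  3 × C (aromatic): no H
  2 × C: 2 H each → 4
  1 × N: 1 H
  1 × N (aromatic): no H
  1 × S: 1 H
  Total hydrogens = 14.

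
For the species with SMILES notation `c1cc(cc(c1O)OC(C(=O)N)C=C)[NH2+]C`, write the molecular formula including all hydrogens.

C11H15N2O3+

Heavy atoms from the SMILES: 11 C, 2 N, 3 O.
Implicit hydrogens by atom environment:
  3 × C (aromatic): 1 H each → 3
  3 × C (aromatic): no H
  2 × C: 1 H each → 2
  2 × O: no H
  1 × C: 3 H
  1 × C: 2 H
  1 × C: no H
  1 × N (charge +1): 2 H
  1 × N: 2 H
  1 × O: 1 H
  Total hydrogens = 15.
Net charge +1.
Molecular formula: C11H15N2O3+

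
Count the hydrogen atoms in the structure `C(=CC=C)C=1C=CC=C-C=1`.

10

Hydrogens are implicit in SMILES; fill each atom to its normal valence:
  5 × C (aromatic): 1 H each → 5
  3 × C: 1 H each → 3
  1 × C: 2 H
  1 × C (aromatic): no H
  Total hydrogens = 10.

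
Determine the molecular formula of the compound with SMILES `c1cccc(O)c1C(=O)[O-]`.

C7H5O3-

Heavy atoms from the SMILES: 7 C, 3 O.
Implicit hydrogens by atom environment:
  4 × C (aromatic): 1 H each → 4
  2 × C (aromatic): no H
  1 × C: no H
  1 × O: 1 H
  1 × O: no H
  1 × O (charge -1): no H
  Total hydrogens = 5.
Net charge -1.
Molecular formula: C7H5O3-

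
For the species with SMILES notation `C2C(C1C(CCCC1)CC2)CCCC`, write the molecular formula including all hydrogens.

C14H26

Heavy atoms from the SMILES: 14 C.
Implicit hydrogens by atom environment:
  10 × C: 2 H each → 20
  3 × C: 1 H each → 3
  1 × C: 3 H
  Total hydrogens = 26.
Molecular formula: C14H26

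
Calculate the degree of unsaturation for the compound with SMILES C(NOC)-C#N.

Molecular formula from the SMILES: C3H6N2O.
DoU = (2C + 2 + N − H − X)/2 = (2·3 + 2 + 2 − 6 − 0)/2 = 4/2 = 2.
(Structurally: 0 ring(s) + 2 π bond(s) = 2.)

2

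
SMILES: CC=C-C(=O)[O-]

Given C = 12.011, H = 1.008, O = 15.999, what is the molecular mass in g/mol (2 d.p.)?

Molecular formula: C4H5O2-.
M = 4×12.011 + 5×1.008 + 2×15.999 = 85.08 g/mol.

85.08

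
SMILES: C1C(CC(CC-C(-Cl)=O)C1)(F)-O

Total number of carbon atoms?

The symbol for carbon appears 8 times in the SMILES. (Cl is a single chlorine, not C + l.)

8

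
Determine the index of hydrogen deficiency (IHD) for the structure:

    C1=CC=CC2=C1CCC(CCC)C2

Molecular formula from the SMILES: C13H18.
DoU = (2C + 2 + N − H − X)/2 = (2·13 + 2 + 0 − 18 − 0)/2 = 10/2 = 5.
(Structurally: 2 ring(s) + 3 π bond(s) = 5.)

5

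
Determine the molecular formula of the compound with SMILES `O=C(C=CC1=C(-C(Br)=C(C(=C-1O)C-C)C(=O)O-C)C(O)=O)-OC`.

C15H15BrO7

Heavy atoms from the SMILES: 1 Br, 15 C, 7 O.
Implicit hydrogens by atom environment:
  6 × C (aromatic): no H
  5 × O: no H
  3 × C: 3 H each → 9
  3 × C: no H
  2 × C: 1 H each → 2
  2 × O: 1 H each → 2
  1 × Br: no H
  1 × C: 2 H
  Total hydrogens = 15.
Molecular formula: C15H15BrO7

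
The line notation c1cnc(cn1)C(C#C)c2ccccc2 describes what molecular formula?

Heavy atoms from the SMILES: 13 C, 2 N.
Implicit hydrogens by atom environment:
  8 × C (aromatic): 1 H each → 8
  2 × C: 1 H each → 2
  2 × C (aromatic): no H
  2 × N (aromatic): no H
  1 × C: no H
  Total hydrogens = 10.
Molecular formula: C13H10N2

C13H10N2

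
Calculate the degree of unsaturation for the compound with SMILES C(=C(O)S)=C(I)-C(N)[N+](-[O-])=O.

Molecular formula from the SMILES: C4H5IN2O3S.
DoU = (2C + 2 + N − H − X)/2 = (2·4 + 2 + 2 − 5 − 1)/2 = 6/2 = 3.
(Structurally: 0 ring(s) + 3 π bond(s) = 3.)

3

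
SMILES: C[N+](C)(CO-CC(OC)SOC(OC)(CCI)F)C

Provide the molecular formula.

Heavy atoms from the SMILES: 11 C, 1 F, 1 I, 1 N, 4 O, 1 S.
Implicit hydrogens by atom environment:
  5 × C: 3 H each → 15
  4 × C: 2 H each → 8
  4 × O: no H
  1 × C: 1 H
  1 × C: no H
  1 × F: no H
  1 × I: no H
  1 × N (charge +1): no H
  1 × S: no H
  Total hydrogens = 24.
Net charge +1.
Molecular formula: C11H24FINO4S+

C11H24FINO4S+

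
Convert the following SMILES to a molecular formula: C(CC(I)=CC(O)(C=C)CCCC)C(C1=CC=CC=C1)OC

C19H27IO2

Heavy atoms from the SMILES: 19 C, 1 I, 2 O.
Implicit hydrogens by atom environment:
  6 × C: 2 H each → 12
  5 × C (aromatic): 1 H each → 5
  3 × C: 1 H each → 3
  2 × C: 3 H each → 6
  2 × C: no H
  1 × C (aromatic): no H
  1 × I: no H
  1 × O: 1 H
  1 × O: no H
  Total hydrogens = 27.
Molecular formula: C19H27IO2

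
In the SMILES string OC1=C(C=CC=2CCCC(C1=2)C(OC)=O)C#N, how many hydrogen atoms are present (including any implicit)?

Hydrogens are implicit in SMILES; fill each atom to its normal valence:
  4 × C (aromatic): no H
  3 × C: 2 H each → 6
  2 × C (aromatic): 1 H each → 2
  2 × C: no H
  2 × O: no H
  1 × C: 3 H
  1 × C: 1 H
  1 × N: no H
  1 × O: 1 H
  Total hydrogens = 13.

13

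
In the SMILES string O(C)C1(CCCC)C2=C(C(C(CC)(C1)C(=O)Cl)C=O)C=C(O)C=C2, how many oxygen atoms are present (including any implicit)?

The symbol for oxygen appears 4 times in the SMILES.

4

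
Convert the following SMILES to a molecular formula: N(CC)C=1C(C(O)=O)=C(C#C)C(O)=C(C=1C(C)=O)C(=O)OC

C15H15NO6

Heavy atoms from the SMILES: 15 C, 1 N, 6 O.
Implicit hydrogens by atom environment:
  6 × C (aromatic): no H
  4 × C: no H
  4 × O: no H
  3 × C: 3 H each → 9
  2 × O: 1 H each → 2
  1 × C: 2 H
  1 × C: 1 H
  1 × N: 1 H
  Total hydrogens = 15.
Molecular formula: C15H15NO6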